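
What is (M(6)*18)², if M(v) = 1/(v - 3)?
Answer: 36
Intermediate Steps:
M(v) = 1/(-3 + v)
(M(6)*18)² = (18/(-3 + 6))² = (18/3)² = ((⅓)*18)² = 6² = 36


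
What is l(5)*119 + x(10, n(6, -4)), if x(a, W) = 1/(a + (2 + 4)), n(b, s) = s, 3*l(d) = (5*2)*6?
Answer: 38081/16 ≈ 2380.1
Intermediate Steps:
l(d) = 20 (l(d) = ((5*2)*6)/3 = (10*6)/3 = (⅓)*60 = 20)
x(a, W) = 1/(6 + a) (x(a, W) = 1/(a + 6) = 1/(6 + a))
l(5)*119 + x(10, n(6, -4)) = 20*119 + 1/(6 + 10) = 2380 + 1/16 = 38081/16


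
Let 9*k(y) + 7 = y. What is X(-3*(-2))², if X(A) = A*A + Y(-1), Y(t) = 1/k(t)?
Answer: 77841/64 ≈ 1216.3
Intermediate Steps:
k(y) = -7/9 + y/9
Y(t) = 1/(-7/9 + t/9)
X(A) = -9/8 + A² (X(A) = A*A + 9/(-7 - 1) = A² + 9/(-8) = A² + 9*(-⅛) = A² - 9/8 = -9/8 + A²)
X(-3*(-2))² = (-9/8 + (-3*(-2))²)² = (-9/8 + 6²)² = (-9/8 + 36)² = (279/8)² = 77841/64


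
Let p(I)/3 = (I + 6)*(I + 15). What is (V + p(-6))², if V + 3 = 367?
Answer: 132496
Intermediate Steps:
p(I) = 3*(6 + I)*(15 + I) (p(I) = 3*((I + 6)*(I + 15)) = 3*((6 + I)*(15 + I)) = 3*(6 + I)*(15 + I))
V = 364 (V = -3 + 367 = 364)
(V + p(-6))² = (364 + (270 + 3*(-6)² + 63*(-6)))² = (364 + (270 + 3*36 - 378))² = (364 + (270 + 108 - 378))² = (364 + 0)² = 364² = 132496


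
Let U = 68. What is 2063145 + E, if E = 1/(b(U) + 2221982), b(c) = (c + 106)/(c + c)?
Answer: 311730611124203/151094863 ≈ 2.0631e+6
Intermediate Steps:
b(c) = (106 + c)/(2*c) (b(c) = (106 + c)/((2*c)) = (106 + c)*(1/(2*c)) = (106 + c)/(2*c))
E = 68/151094863 (E = 1/((1/2)*(106 + 68)/68 + 2221982) = 1/((1/2)*(1/68)*174 + 2221982) = 1/(87/68 + 2221982) = 1/(151094863/68) = 68/151094863 ≈ 4.5005e-7)
2063145 + E = 2063145 + 68/151094863 = 311730611124203/151094863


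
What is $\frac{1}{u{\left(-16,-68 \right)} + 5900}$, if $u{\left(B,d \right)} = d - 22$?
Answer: $\frac{1}{5810} \approx 0.00017212$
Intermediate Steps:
$u{\left(B,d \right)} = -22 + d$
$\frac{1}{u{\left(-16,-68 \right)} + 5900} = \frac{1}{\left(-22 - 68\right) + 5900} = \frac{1}{-90 + 5900} = \frac{1}{5810}$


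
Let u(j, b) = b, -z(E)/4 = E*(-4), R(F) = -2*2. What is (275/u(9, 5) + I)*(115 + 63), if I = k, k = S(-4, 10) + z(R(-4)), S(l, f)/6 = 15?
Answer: 14418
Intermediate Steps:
R(F) = -4
S(l, f) = 90 (S(l, f) = 6*15 = 90)
z(E) = 16*E (z(E) = -4*E*(-4) = -(-16)*E = 16*E)
k = 26 (k = 90 + 16*(-4) = 90 - 64 = 26)
I = 26
(275/u(9, 5) + I)*(115 + 63) = (275/5 + 26)*(115 + 63) = (275*(1/5) + 26)*178 = (55 + 26)*178 = 81*178 = 14418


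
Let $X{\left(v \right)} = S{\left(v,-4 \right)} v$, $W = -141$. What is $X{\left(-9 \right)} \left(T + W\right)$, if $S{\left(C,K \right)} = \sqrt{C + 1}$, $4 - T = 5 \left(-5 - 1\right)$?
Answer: $1926 i \sqrt{2} \approx 2723.8 i$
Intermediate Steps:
$T = 34$ ($T = 4 - 5 \left(-5 - 1\right) = 4 - 5 \left(-6\right) = 4 - -30 = 4 + 30 = 34$)
$S{\left(C,K \right)} = \sqrt{1 + C}$
$X{\left(v \right)} = v \sqrt{1 + v}$ ($X{\left(v \right)} = \sqrt{1 + v} v = v \sqrt{1 + v}$)
$X{\left(-9 \right)} \left(T + W\right) = - 9 \sqrt{1 - 9} \left(34 - 141\right) = - 9 \sqrt{-8} \left(-107\right) = - 9 \cdot 2 i \sqrt{2} \left(-107\right) = - 18 i \sqrt{2} \left(-107\right) = 1926 i \sqrt{2}$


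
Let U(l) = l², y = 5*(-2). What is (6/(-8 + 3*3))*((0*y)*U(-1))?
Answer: 0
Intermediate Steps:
y = -10
(6/(-8 + 3*3))*((0*y)*U(-1)) = (6/(-8 + 3*3))*((0*(-10))*(-1)²) = (6/(-8 + 9))*(0*1) = (6/1)*0 = (6*1)*0 = 6*0 = 0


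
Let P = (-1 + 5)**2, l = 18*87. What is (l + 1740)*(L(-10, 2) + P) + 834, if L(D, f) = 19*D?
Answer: -574410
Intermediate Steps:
l = 1566
P = 16 (P = 4**2 = 16)
(l + 1740)*(L(-10, 2) + P) + 834 = (1566 + 1740)*(19*(-10) + 16) + 834 = 3306*(-190 + 16) + 834 = 3306*(-174) + 834 = -575244 + 834 = -574410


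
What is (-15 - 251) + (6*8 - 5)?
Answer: -223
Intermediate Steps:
(-15 - 251) + (6*8 - 5) = -266 + (48 - 5) = -266 + 43 = -223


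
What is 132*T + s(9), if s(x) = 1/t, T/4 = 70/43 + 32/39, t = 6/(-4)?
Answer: 2166850/1677 ≈ 1292.1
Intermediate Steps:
t = -3/2 (t = 6*(-¼) = -3/2 ≈ -1.5000)
T = 16424/1677 (T = 4*(70/43 + 32/39) = 4*(4106/1677) = 16424/1677 ≈ 9.7937)
s(x) = -⅔ (s(x) = 1/(-3/2) = -⅔)
132*T + s(9) = 132*(16424/1677) - ⅔ = 722656/559 - ⅔ = 2166850/1677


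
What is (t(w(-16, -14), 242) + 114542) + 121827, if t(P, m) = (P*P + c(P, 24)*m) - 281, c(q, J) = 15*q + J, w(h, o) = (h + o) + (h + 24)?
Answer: 162520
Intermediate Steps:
w(h, o) = 24 + o + 2*h (w(h, o) = (h + o) + (24 + h) = 24 + o + 2*h)
c(q, J) = J + 15*q
t(P, m) = -281 + P**2 + m*(24 + 15*P) (t(P, m) = (P*P + (24 + 15*P)*m) - 281 = (P**2 + m*(24 + 15*P)) - 281 = -281 + P**2 + m*(24 + 15*P))
(t(w(-16, -14), 242) + 114542) + 121827 = ((-281 + (24 - 14 + 2*(-16))**2 + 3*242*(8 + 5*(24 - 14 + 2*(-16)))) + 114542) + 121827 = ((-281 + (24 - 14 - 32)**2 + 3*242*(8 + 5*(24 - 14 - 32))) + 114542) + 121827 = ((-281 + (-22)**2 + 3*242*(8 + 5*(-22))) + 114542) + 121827 = ((-281 + 484 + 3*242*(8 - 110)) + 114542) + 121827 = ((-281 + 484 + 3*242*(-102)) + 114542) + 121827 = ((-281 + 484 - 74052) + 114542) + 121827 = (-73849 + 114542) + 121827 = 40693 + 121827 = 162520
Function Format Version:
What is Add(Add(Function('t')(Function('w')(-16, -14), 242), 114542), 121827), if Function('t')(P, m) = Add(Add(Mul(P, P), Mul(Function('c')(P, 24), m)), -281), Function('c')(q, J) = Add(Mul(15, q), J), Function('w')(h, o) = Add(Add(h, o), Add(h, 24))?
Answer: 162520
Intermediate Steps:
Function('w')(h, o) = Add(24, o, Mul(2, h)) (Function('w')(h, o) = Add(Add(h, o), Add(24, h)) = Add(24, o, Mul(2, h)))
Function('c')(q, J) = Add(J, Mul(15, q))
Function('t')(P, m) = Add(-281, Pow(P, 2), Mul(m, Add(24, Mul(15, P)))) (Function('t')(P, m) = Add(Add(Mul(P, P), Mul(Add(24, Mul(15, P)), m)), -281) = Add(Add(Pow(P, 2), Mul(m, Add(24, Mul(15, P)))), -281) = Add(-281, Pow(P, 2), Mul(m, Add(24, Mul(15, P)))))
Add(Add(Function('t')(Function('w')(-16, -14), 242), 114542), 121827) = Add(Add(Add(-281, Pow(Add(24, -14, Mul(2, -16)), 2), Mul(3, 242, Add(8, Mul(5, Add(24, -14, Mul(2, -16)))))), 114542), 121827) = Add(Add(Add(-281, Pow(Add(24, -14, -32), 2), Mul(3, 242, Add(8, Mul(5, Add(24, -14, -32))))), 114542), 121827) = Add(Add(Add(-281, Pow(-22, 2), Mul(3, 242, Add(8, Mul(5, -22)))), 114542), 121827) = Add(Add(Add(-281, 484, Mul(3, 242, Add(8, -110))), 114542), 121827) = Add(Add(Add(-281, 484, Mul(3, 242, -102)), 114542), 121827) = Add(Add(Add(-281, 484, -74052), 114542), 121827) = Add(Add(-73849, 114542), 121827) = Add(40693, 121827) = 162520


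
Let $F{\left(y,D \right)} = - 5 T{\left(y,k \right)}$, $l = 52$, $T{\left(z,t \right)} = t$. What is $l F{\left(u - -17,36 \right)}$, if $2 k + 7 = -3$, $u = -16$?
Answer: $1300$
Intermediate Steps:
$k = -5$ ($k = - \frac{7}{2} + \frac{1}{2} \left(-3\right) = - \frac{7}{2} - \frac{3}{2} = -5$)
$F{\left(y,D \right)} = 25$ ($F{\left(y,D \right)} = \left(-5\right) \left(-5\right) = 25$)
$l F{\left(u - -17,36 \right)} = 52 \cdot 25 = 1300$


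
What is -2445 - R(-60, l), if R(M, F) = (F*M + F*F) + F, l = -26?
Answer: -4655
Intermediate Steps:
R(M, F) = F + F² + F*M (R(M, F) = (F*M + F²) + F = (F² + F*M) + F = F + F² + F*M)
-2445 - R(-60, l) = -2445 - (-26)*(1 - 26 - 60) = -2445 - (-26)*(-85) = -2445 - 1*2210 = -2445 - 2210 = -4655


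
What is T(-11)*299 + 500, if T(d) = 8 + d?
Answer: -397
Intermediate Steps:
T(-11)*299 + 500 = (8 - 11)*299 + 500 = -3*299 + 500 = -897 + 500 = -397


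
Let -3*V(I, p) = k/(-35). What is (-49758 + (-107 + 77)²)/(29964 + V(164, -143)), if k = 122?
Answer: -2565045/1573171 ≈ -1.6305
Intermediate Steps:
V(I, p) = 122/105 (V(I, p) = -122/(3*(-35)) = -122*(-1)/(3*35) = -⅓*(-122/35) = 122/105)
(-49758 + (-107 + 77)²)/(29964 + V(164, -143)) = (-49758 + (-107 + 77)²)/(29964 + 122/105) = (-49758 + (-30)²)/(3146342/105) = (-49758 + 900)*(105/3146342) = -48858*105/3146342 = -2565045/1573171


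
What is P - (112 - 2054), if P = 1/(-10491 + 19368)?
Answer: 17239135/8877 ≈ 1942.0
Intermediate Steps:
P = 1/8877 ≈ 0.00011265
P - (112 - 2054) = 1/8877 - (112 - 2054) = 1/8877 - 1*(-1942) = 1/8877 + 1942 = 17239135/8877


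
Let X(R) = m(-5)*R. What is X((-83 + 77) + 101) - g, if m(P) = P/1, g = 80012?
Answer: -80487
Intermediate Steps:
m(P) = P (m(P) = P*1 = P)
X(R) = -5*R
X((-83 + 77) + 101) - g = -5*((-83 + 77) + 101) - 1*80012 = -5*(-6 + 101) - 80012 = -5*95 - 80012 = -475 - 80012 = -80487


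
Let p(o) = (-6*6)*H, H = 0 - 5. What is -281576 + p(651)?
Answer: -281396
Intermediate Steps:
H = -5
p(o) = 180 (p(o) = -6*6*(-5) = -36*(-5) = 180)
-281576 + p(651) = -281576 + 180 = -281396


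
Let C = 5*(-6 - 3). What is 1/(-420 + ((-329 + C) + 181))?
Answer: -1/613 ≈ -0.0016313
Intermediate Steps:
C = -45 (C = 5*(-9) = -45)
1/(-420 + ((-329 + C) + 181)) = 1/(-420 + ((-329 - 45) + 181)) = 1/(-420 + (-374 + 181)) = 1/(-420 - 193) = 1/(-613) = -1/613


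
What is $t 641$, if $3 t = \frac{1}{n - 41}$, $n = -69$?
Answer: $- \frac{641}{330} \approx -1.9424$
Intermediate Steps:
$t = - \frac{1}{330}$ ($t = \frac{1}{3 \left(-69 - 41\right)} = \frac{1}{3 \left(-110\right)} = \frac{1}{3} \left(- \frac{1}{110}\right) = - \frac{1}{330} \approx -0.0030303$)
$t 641 = \left(- \frac{1}{330}\right) 641 = - \frac{641}{330}$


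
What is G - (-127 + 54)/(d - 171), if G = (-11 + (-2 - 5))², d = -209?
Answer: 123047/380 ≈ 323.81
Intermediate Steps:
G = 324 (G = (-11 - 7)² = (-18)² = 324)
G - (-127 + 54)/(d - 171) = 324 - (-127 + 54)/(-209 - 171) = 324 - (-73)/(-380) = 324 - (-73)*(-1)/380 = 324 - 1*73/380 = 324 - 73/380 = 123047/380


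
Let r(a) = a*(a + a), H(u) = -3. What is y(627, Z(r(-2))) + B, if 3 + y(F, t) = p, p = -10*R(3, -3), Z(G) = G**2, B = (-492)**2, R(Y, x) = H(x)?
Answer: 242091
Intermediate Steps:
R(Y, x) = -3
r(a) = 2*a**2 (r(a) = a*(2*a) = 2*a**2)
B = 242064
p = 30 (p = -10*(-3) = 30)
y(F, t) = 27 (y(F, t) = -3 + 30 = 27)
y(627, Z(r(-2))) + B = 27 + 242064 = 242091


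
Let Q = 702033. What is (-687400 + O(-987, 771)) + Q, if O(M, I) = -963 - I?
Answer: 12899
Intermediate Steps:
(-687400 + O(-987, 771)) + Q = (-687400 + (-963 - 1*771)) + 702033 = (-687400 + (-963 - 771)) + 702033 = (-687400 - 1734) + 702033 = -689134 + 702033 = 12899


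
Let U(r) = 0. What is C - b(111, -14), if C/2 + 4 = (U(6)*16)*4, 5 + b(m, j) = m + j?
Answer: -100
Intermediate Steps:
b(m, j) = -5 + j + m (b(m, j) = -5 + (m + j) = -5 + (j + m) = -5 + j + m)
C = -8 (C = -8 + 2*((0*16)*4) = -8 + 2*(0*4) = -8 + 2*0 = -8 + 0 = -8)
C - b(111, -14) = -8 - (-5 - 14 + 111) = -8 - 1*92 = -8 - 92 = -100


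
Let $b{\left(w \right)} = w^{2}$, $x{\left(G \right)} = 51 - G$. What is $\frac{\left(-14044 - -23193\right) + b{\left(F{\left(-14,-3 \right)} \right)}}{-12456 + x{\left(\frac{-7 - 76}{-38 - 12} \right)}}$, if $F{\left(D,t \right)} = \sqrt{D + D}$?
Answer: $- \frac{65150}{88619} \approx -0.73517$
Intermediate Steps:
$F{\left(D,t \right)} = \sqrt{2} \sqrt{D}$ ($F{\left(D,t \right)} = \sqrt{2 D} = \sqrt{2} \sqrt{D}$)
$\frac{\left(-14044 - -23193\right) + b{\left(F{\left(-14,-3 \right)} \right)}}{-12456 + x{\left(\frac{-7 - 76}{-38 - 12} \right)}} = \frac{\left(-14044 - -23193\right) + \left(\sqrt{2} \sqrt{-14}\right)^{2}}{-12456 + \left(51 - \frac{-7 - 76}{-38 - 12}\right)} = \frac{\left(-14044 + 23193\right) + \left(\sqrt{2} i \sqrt{14}\right)^{2}}{-12456 + \left(51 - - \frac{83}{-50}\right)} = \frac{9149 + \left(2 i \sqrt{7}\right)^{2}}{-12456 + \left(51 - \left(-83\right) \left(- \frac{1}{50}\right)\right)} = \frac{9149 - 28}{-12456 + \left(51 - \frac{83}{50}\right)} = \frac{9121}{-12456 + \left(51 - \frac{83}{50}\right)} = \frac{9121}{-12456 + \frac{2467}{50}} = \frac{9121}{- \frac{620333}{50}} = 9121 \left(- \frac{50}{620333}\right) = - \frac{65150}{88619}$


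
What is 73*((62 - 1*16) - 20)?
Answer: 1898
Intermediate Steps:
73*((62 - 1*16) - 20) = 73*((62 - 16) - 20) = 73*(46 - 20) = 73*26 = 1898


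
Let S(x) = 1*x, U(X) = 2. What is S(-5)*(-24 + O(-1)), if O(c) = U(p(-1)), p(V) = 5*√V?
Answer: 110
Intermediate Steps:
S(x) = x
O(c) = 2
S(-5)*(-24 + O(-1)) = -5*(-24 + 2) = -5*(-22) = 110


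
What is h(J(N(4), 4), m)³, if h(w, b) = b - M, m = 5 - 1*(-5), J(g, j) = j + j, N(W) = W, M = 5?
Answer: 125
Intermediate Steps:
J(g, j) = 2*j
m = 10 (m = 5 + 5 = 10)
h(w, b) = -5 + b (h(w, b) = b - 1*5 = b - 5 = -5 + b)
h(J(N(4), 4), m)³ = (-5 + 10)³ = 5³ = 125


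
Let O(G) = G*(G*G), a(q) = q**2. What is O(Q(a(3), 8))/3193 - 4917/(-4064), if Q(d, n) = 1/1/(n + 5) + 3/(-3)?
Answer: 22722573/12976352 ≈ 1.7511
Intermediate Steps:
Q(d, n) = 4 + n (Q(d, n) = 1/1/(5 + n) + 3*(-1/3) = 1*(5 + n) - 1 = (5 + n) - 1 = 4 + n)
O(G) = G**3 (O(G) = G*G**2 = G**3)
O(Q(a(3), 8))/3193 - 4917/(-4064) = (4 + 8)**3/3193 - 4917/(-4064) = 12**3*(1/3193) - 4917*(-1/4064) = 1728*(1/3193) + 4917/4064 = 1728/3193 + 4917/4064 = 22722573/12976352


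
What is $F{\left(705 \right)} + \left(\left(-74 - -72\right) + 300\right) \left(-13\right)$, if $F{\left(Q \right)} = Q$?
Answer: $-3169$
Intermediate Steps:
$F{\left(705 \right)} + \left(\left(-74 - -72\right) + 300\right) \left(-13\right) = 705 + \left(\left(-74 - -72\right) + 300\right) \left(-13\right) = 705 + \left(\left(-74 + 72\right) + 300\right) \left(-13\right) = 705 + \left(-2 + 300\right) \left(-13\right) = 705 + 298 \left(-13\right) = 705 - 3874 = -3169$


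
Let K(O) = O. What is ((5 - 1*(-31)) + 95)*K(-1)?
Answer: -131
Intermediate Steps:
((5 - 1*(-31)) + 95)*K(-1) = ((5 - 1*(-31)) + 95)*(-1) = ((5 + 31) + 95)*(-1) = (36 + 95)*(-1) = 131*(-1) = -131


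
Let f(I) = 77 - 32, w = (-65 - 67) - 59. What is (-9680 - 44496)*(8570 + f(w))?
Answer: -466726240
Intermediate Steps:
w = -191 (w = -132 - 59 = -191)
f(I) = 45
(-9680 - 44496)*(8570 + f(w)) = (-9680 - 44496)*(8570 + 45) = -54176*8615 = -466726240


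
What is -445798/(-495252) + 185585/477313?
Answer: 152348261597/118195108938 ≈ 1.2890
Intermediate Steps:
-445798/(-495252) + 185585/477313 = -445798*(-1/495252) + 185585*(1/477313) = 222899/247626 + 185585/477313 = 152348261597/118195108938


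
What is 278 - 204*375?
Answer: -76222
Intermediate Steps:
278 - 204*375 = 278 - 76500 = -76222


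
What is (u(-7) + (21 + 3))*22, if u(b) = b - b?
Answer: 528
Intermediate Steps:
u(b) = 0
(u(-7) + (21 + 3))*22 = (0 + (21 + 3))*22 = (0 + 24)*22 = 24*22 = 528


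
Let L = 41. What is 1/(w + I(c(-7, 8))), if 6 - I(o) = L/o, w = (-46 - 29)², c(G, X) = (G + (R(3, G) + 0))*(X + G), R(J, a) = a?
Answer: 14/78875 ≈ 0.00017750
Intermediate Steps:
c(G, X) = 2*G*(G + X) (c(G, X) = (G + (G + 0))*(X + G) = (G + G)*(G + X) = (2*G)*(G + X) = 2*G*(G + X))
w = 5625 (w = (-75)² = 5625)
I(o) = 6 - 41/o
1/(w + I(c(-7, 8))) = 1/(5625 + (6 - 41*(-1/(14*(-7 + 8))))) = 1/(5625 + (6 - 41/(2*(-7)*1))) = 1/(5625 + (6 - 41/(-14))) = 1/(5625 + (6 - 41*(-1/14))) = 1/(5625 + (6 + 41/14)) = 1/(5625 + 125/14) = 1/(78875/14) = 14/78875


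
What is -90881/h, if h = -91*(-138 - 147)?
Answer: -12983/3705 ≈ -3.5042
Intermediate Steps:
h = 25935 (h = -91*(-285) = 25935)
-90881/h = -90881/25935 = -90881*1/25935 = -12983/3705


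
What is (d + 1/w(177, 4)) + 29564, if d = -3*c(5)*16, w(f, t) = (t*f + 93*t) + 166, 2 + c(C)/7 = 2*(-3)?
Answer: 40185993/1246 ≈ 32252.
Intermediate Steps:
c(C) = -56 (c(C) = -14 + 7*(2*(-3)) = -14 + 7*(-6) = -14 - 42 = -56)
w(f, t) = 166 + 93*t + f*t (w(f, t) = (f*t + 93*t) + 166 = (93*t + f*t) + 166 = 166 + 93*t + f*t)
d = 2688 (d = -3*(-56)*16 = 168*16 = 2688)
(d + 1/w(177, 4)) + 29564 = (2688 + 1/(166 + 93*4 + 177*4)) + 29564 = (2688 + 1/(166 + 372 + 708)) + 29564 = (2688 + 1/1246) + 29564 = 3349249/1246 + 29564 = 40185993/1246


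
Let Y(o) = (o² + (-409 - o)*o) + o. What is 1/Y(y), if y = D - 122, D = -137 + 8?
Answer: 1/102408 ≈ 9.7649e-6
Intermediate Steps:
D = -129
y = -251 (y = -129 - 122 = -251)
Y(o) = o + o² + o*(-409 - o) (Y(o) = (o² + o*(-409 - o)) + o = o + o² + o*(-409 - o))
1/Y(y) = 1/(-408*(-251)) = 1/102408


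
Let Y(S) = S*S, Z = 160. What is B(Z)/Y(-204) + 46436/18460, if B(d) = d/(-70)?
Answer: 16258496/6463485 ≈ 2.5154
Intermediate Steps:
Y(S) = S**2
B(d) = -d/70 (B(d) = d*(-1/70) = -d/70)
B(Z)/Y(-204) + 46436/18460 = (-1/70*160)/((-204)**2) + 46436/18460 = -16/7/41616 + 46436*(1/18460) = -16/7*1/41616 + 893/355 = -1/18207 + 893/355 = 16258496/6463485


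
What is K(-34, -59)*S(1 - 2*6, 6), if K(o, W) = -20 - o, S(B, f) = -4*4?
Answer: -224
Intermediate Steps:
S(B, f) = -16
K(-34, -59)*S(1 - 2*6, 6) = (-20 - 1*(-34))*(-16) = (-20 + 34)*(-16) = 14*(-16) = -224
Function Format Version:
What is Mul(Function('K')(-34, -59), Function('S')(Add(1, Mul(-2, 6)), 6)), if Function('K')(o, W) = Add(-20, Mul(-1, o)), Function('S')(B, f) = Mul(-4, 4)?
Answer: -224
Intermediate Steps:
Function('S')(B, f) = -16
Mul(Function('K')(-34, -59), Function('S')(Add(1, Mul(-2, 6)), 6)) = Mul(Add(-20, Mul(-1, -34)), -16) = Mul(Add(-20, 34), -16) = Mul(14, -16) = -224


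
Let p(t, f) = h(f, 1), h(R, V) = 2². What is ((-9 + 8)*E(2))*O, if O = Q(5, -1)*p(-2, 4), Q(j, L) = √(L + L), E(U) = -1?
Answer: 4*I*√2 ≈ 5.6569*I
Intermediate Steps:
h(R, V) = 4
p(t, f) = 4
Q(j, L) = √2*√L (Q(j, L) = √(2*L) = √2*√L)
O = 4*I*√2 (O = (√2*√(-1))*4 = (√2*I)*4 = (I*√2)*4 = 4*I*√2 ≈ 5.6569*I)
((-9 + 8)*E(2))*O = ((-9 + 8)*(-1))*(4*I*√2) = (-1*(-1))*(4*I*√2) = 1*(4*I*√2) = 4*I*√2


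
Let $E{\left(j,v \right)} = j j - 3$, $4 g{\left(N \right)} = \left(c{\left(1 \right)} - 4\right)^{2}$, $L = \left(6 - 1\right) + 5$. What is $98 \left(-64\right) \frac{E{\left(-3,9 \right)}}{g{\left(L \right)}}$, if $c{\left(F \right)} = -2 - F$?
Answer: $-3072$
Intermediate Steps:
$L = 10$ ($L = \left(6 - 1\right) + 5 = 5 + 5 = 10$)
$g{\left(N \right)} = \frac{49}{4}$ ($g{\left(N \right)} = \frac{\left(\left(-2 - 1\right) - 4\right)^{2}}{4} = \frac{\left(-3 - 4\right)^{2}}{4} = \frac{\left(-7\right)^{2}}{4} = \frac{1}{4} \cdot 49 = \frac{49}{4}$)
$E{\left(j,v \right)} = -3 + j^{2}$ ($E{\left(j,v \right)} = j^{2} - 3 = -3 + j^{2}$)
$98 \left(-64\right) \frac{E{\left(-3,9 \right)}}{g{\left(L \right)}} = 98 \left(-64\right) \frac{-3 + \left(-3\right)^{2}}{\frac{49}{4}} = - 6272 \left(-3 + 9\right) \frac{4}{49} = - 6272 \cdot 6 \cdot \frac{4}{49} = \left(-6272\right) \frac{24}{49} = -3072$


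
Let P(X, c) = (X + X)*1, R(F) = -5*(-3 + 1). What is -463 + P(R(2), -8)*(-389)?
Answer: -8243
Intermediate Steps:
R(F) = 10 (R(F) = -5*(-2) = 10)
P(X, c) = 2*X (P(X, c) = (2*X)*1 = 2*X)
-463 + P(R(2), -8)*(-389) = -463 + (2*10)*(-389) = -463 + 20*(-389) = -463 - 7780 = -8243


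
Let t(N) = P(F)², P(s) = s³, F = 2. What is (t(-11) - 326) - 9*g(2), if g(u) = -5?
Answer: -217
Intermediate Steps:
t(N) = 64 (t(N) = (2³)² = 8² = 64)
(t(-11) - 326) - 9*g(2) = (64 - 326) - 9*(-5) = -262 + 45 = -217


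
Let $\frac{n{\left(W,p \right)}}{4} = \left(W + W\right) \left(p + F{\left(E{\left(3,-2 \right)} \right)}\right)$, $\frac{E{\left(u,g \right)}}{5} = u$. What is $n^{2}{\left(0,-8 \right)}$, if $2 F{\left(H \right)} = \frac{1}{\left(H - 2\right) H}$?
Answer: $0$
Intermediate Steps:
$E{\left(u,g \right)} = 5 u$
$F{\left(H \right)} = \frac{1}{2 H \left(-2 + H\right)}$ ($F{\left(H \right)} = \frac{\frac{1}{H - 2} \frac{1}{H}}{2} = \frac{\frac{1}{-2 + H} \frac{1}{H}}{2} = \frac{\frac{1}{H} \frac{1}{-2 + H}}{2} = \frac{1}{2 H \left(-2 + H\right)}$)
$n{\left(W,p \right)} = 8 W \left(\frac{1}{390} + p\right)$ ($n{\left(W,p \right)} = 4 \left(W + W\right) \left(p + \frac{1}{2 \cdot 5 \cdot 3 \left(-2 + 5 \cdot 3\right)}\right) = 4 \cdot 2 W \left(p + \frac{1}{2 \cdot 15 \left(-2 + 15\right)}\right) = 4 \cdot 2 W \left(p + \frac{1}{2} \cdot \frac{1}{15} \cdot \frac{1}{13}\right) = 4 \cdot 2 W \left(p + \frac{1}{390}\right) = 4 \cdot 2 W \left(\frac{1}{390} + p\right) = 8 W \left(\frac{1}{390} + p\right)$)
$n^{2}{\left(0,-8 \right)} = \left(\frac{4}{195} \cdot 0 \left(1 + 390 \left(-8\right)\right)\right)^{2} = \left(\frac{4}{195} \cdot 0 \left(1 - 3120\right)\right)^{2} = \left(\frac{4}{195} \cdot 0 \left(-3119\right)\right)^{2} = 0^{2} = 0$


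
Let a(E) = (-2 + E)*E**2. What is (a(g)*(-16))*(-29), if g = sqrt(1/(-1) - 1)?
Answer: 1856 - 928*I*sqrt(2) ≈ 1856.0 - 1312.4*I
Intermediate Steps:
g = I*sqrt(2) (g = sqrt(-1 - 1) = sqrt(-2) = I*sqrt(2) ≈ 1.4142*I)
a(E) = E**2*(-2 + E)
(a(g)*(-16))*(-29) = (((I*sqrt(2))**2*(-2 + I*sqrt(2)))*(-16))*(-29) = (-2*(-2 + I*sqrt(2))*(-16))*(-29) = ((4 - 2*I*sqrt(2))*(-16))*(-29) = (-64 + 32*I*sqrt(2))*(-29) = 1856 - 928*I*sqrt(2)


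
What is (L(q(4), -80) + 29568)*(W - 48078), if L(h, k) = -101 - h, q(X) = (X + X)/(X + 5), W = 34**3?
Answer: -2326820930/9 ≈ -2.5854e+8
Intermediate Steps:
W = 39304
q(X) = 2*X/(5 + X) (q(X) = (2*X)/(5 + X) = 2*X/(5 + X))
(L(q(4), -80) + 29568)*(W - 48078) = ((-101 - 2*4/(5 + 4)) + 29568)*(39304 - 48078) = ((-101 - 2*4/9) + 29568)*(-8774) = ((-101 - 1*8/9) + 29568)*(-8774) = ((-101 - 8/9) + 29568)*(-8774) = (-917/9 + 29568)*(-8774) = (265195/9)*(-8774) = -2326820930/9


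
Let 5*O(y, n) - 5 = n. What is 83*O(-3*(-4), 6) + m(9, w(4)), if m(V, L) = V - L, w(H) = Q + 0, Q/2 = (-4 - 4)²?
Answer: 318/5 ≈ 63.600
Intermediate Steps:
Q = 128 (Q = 2*(-4 - 4)² = 2*(-8)² = 2*64 = 128)
w(H) = 128 (w(H) = 128 + 0 = 128)
O(y, n) = 1 + n/5
83*O(-3*(-4), 6) + m(9, w(4)) = 83*(1 + (⅕)*6) + (9 - 1*128) = 83*(1 + 6/5) + (9 - 128) = 83*(11/5) - 119 = 913/5 - 119 = 318/5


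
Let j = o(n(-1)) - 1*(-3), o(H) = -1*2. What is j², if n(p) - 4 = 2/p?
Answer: 1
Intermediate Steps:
n(p) = 4 + 2/p
o(H) = -2
j = 1 (j = -2 - 1*(-3) = -2 + 3 = 1)
j² = 1² = 1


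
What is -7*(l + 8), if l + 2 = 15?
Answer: -147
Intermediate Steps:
l = 13 (l = -2 + 15 = 13)
-7*(l + 8) = -7*(13 + 8) = -7*21 = -147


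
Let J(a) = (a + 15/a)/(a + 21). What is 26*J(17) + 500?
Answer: 8708/17 ≈ 512.24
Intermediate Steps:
J(a) = (a + 15/a)/(21 + a)
26*J(17) + 500 = 26*((15 + 17**2)/(17*(21 + 17))) + 500 = 26*((1/17)*(15 + 289)/38) + 500 = 26*((1/17)*(1/38)*304) + 500 = 26*(8/17) + 500 = 208/17 + 500 = 8708/17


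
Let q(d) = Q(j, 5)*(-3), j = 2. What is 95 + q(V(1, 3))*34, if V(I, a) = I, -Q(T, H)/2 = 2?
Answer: 503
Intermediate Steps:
Q(T, H) = -4 (Q(T, H) = -2*2 = -4)
q(d) = 12 (q(d) = -4*(-3) = 12)
95 + q(V(1, 3))*34 = 95 + 12*34 = 95 + 408 = 503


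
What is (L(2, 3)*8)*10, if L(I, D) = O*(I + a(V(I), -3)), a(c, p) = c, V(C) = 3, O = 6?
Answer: 2400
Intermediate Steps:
L(I, D) = 18 + 6*I (L(I, D) = 6*(I + 3) = 6*(3 + I) = 18 + 6*I)
(L(2, 3)*8)*10 = ((18 + 6*2)*8)*10 = ((18 + 12)*8)*10 = (30*8)*10 = 240*10 = 2400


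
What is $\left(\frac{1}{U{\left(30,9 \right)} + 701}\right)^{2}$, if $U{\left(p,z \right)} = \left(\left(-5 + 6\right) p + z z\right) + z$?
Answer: $\frac{1}{674041} \approx 1.4836 \cdot 10^{-6}$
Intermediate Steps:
$U{\left(p,z \right)} = p + z + z^{2}$ ($U{\left(p,z \right)} = \left(1 p + z^{2}\right) + z = \left(p + z^{2}\right) + z = p + z + z^{2}$)
$\left(\frac{1}{U{\left(30,9 \right)} + 701}\right)^{2} = \left(\frac{1}{\left(30 + 9 + 9^{2}\right) + 701}\right)^{2} = \left(\frac{1}{\left(30 + 9 + 81\right) + 701}\right)^{2} = \left(\frac{1}{120 + 701}\right)^{2} = \left(\frac{1}{821}\right)^{2} = \frac{1}{674041}$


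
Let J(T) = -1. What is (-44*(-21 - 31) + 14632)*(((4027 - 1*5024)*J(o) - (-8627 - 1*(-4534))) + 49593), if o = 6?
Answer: 925236360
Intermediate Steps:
(-44*(-21 - 31) + 14632)*(((4027 - 1*5024)*J(o) - (-8627 - 1*(-4534))) + 49593) = (-44*(-21 - 31) + 14632)*(((4027 - 1*5024)*(-1) - (-8627 - 1*(-4534))) + 49593) = (-44*(-52) + 14632)*(((4027 - 5024)*(-1) - (-8627 + 4534)) + 49593) = (2288 + 14632)*((-997*(-1) - 1*(-4093)) + 49593) = 16920*((997 + 4093) + 49593) = 16920*(5090 + 49593) = 16920*54683 = 925236360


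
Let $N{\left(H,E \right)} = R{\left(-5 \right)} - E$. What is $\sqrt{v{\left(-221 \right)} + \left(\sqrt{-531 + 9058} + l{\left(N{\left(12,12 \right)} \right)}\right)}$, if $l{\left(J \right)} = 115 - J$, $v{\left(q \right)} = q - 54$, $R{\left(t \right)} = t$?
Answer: $\sqrt{-143 + \sqrt{8527}} \approx 7.1175 i$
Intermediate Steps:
$v{\left(q \right)} = -54 + q$
$N{\left(H,E \right)} = -5 - E$
$\sqrt{v{\left(-221 \right)} + \left(\sqrt{-531 + 9058} + l{\left(N{\left(12,12 \right)} \right)}\right)} = \sqrt{\left(-54 - 221\right) + \left(\sqrt{-531 + 9058} + \left(115 - \left(-5 - 12\right)\right)\right)} = \sqrt{-275 + \left(\sqrt{8527} + \left(115 - \left(-5 - 12\right)\right)\right)} = \sqrt{-275 + \left(\sqrt{8527} + \left(115 - -17\right)\right)} = \sqrt{-275 + \left(\sqrt{8527} + \left(115 + 17\right)\right)} = \sqrt{-275 + \left(\sqrt{8527} + 132\right)} = \sqrt{-275 + \left(132 + \sqrt{8527}\right)} = \sqrt{-143 + \sqrt{8527}}$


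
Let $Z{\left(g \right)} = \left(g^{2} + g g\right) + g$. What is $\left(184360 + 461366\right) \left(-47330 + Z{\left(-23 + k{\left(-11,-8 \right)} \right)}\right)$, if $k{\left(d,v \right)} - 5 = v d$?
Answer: $-24188895960$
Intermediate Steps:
$k{\left(d,v \right)} = 5 + d v$ ($k{\left(d,v \right)} = 5 + v d = 5 + d v$)
$Z{\left(g \right)} = g + 2 g^{2}$ ($Z{\left(g \right)} = \left(g^{2} + g^{2}\right) + g = 2 g^{2} + g = g + 2 g^{2}$)
$\left(184360 + 461366\right) \left(-47330 + Z{\left(-23 + k{\left(-11,-8 \right)} \right)}\right) = \left(184360 + 461366\right) \left(-47330 + \left(-23 + \left(5 - -88\right)\right) \left(1 + 2 \left(-23 + \left(5 - -88\right)\right)\right)\right) = 645726 \left(-47330 + \left(-23 + \left(5 + 88\right)\right) \left(1 + 2 \left(-23 + \left(5 + 88\right)\right)\right)\right) = 645726 \left(-47330 + \left(-23 + 93\right) \left(1 + 2 \left(-23 + 93\right)\right)\right) = 645726 \left(-47330 + 70 \left(1 + 2 \cdot 70\right)\right) = 645726 \left(-47330 + 70 \left(1 + 140\right)\right) = 645726 \left(-47330 + 70 \cdot 141\right) = 645726 \left(-47330 + 9870\right) = 645726 \left(-37460\right) = -24188895960$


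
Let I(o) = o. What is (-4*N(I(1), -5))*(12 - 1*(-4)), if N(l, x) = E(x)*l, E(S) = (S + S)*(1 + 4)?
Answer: 3200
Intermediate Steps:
E(S) = 10*S (E(S) = (2*S)*5 = 10*S)
N(l, x) = 10*l*x (N(l, x) = (10*x)*l = 10*l*x)
(-4*N(I(1), -5))*(12 - 1*(-4)) = (-40*(-5))*(12 - 1*(-4)) = (-4*(-50))*(12 + 4) = 200*16 = 3200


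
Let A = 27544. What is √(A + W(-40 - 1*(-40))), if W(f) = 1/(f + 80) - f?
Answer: √11017605/20 ≈ 165.96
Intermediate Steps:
W(f) = 1/(80 + f) - f
√(A + W(-40 - 1*(-40))) = √(27544 + (1 - (-40 - 1*(-40))² - 80*(-40 - 1*(-40)))/(80 + (-40 - 1*(-40)))) = √(27544 + (1 - (-40 + 40)² - 80*(-40 + 40))/(80 + (-40 + 40))) = √(27544 + (1 - 1*0² - 80*0)/(80 + 0)) = √(27544 + (1 - 1*0 + 0)/80) = √(27544 + (1 + 0 + 0)/80) = √(27544 + (1/80)*1) = √(27544 + 1/80) = √(2203521/80) = √11017605/20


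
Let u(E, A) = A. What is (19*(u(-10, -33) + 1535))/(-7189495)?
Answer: -28538/7189495 ≈ -0.0039694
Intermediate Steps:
(19*(u(-10, -33) + 1535))/(-7189495) = (19*(-33 + 1535))/(-7189495) = (19*1502)*(-1/7189495) = 28538*(-1/7189495) = -28538/7189495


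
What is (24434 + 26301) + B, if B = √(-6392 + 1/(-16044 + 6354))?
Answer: 50735 + I*√600183880890/9690 ≈ 50735.0 + 79.95*I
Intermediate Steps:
B = I*√600183880890/9690 (B = √(-6392 + 1/(-9690)) = √(-6392 - 1/9690) = √(-61938481/9690) = I*√600183880890/9690 ≈ 79.95*I)
(24434 + 26301) + B = (24434 + 26301) + I*√600183880890/9690 = 50735 + I*√600183880890/9690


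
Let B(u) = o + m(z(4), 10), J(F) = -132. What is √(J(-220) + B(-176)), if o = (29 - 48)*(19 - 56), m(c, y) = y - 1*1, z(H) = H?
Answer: 2*√145 ≈ 24.083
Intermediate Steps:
m(c, y) = -1 + y (m(c, y) = y - 1 = -1 + y)
o = 703 (o = -19*(-37) = 703)
B(u) = 712 (B(u) = 703 + (-1 + 10) = 703 + 9 = 712)
√(J(-220) + B(-176)) = √(-132 + 712) = √580 = 2*√145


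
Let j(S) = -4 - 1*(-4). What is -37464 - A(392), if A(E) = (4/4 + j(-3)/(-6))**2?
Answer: -37465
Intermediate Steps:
j(S) = 0 (j(S) = -4 + 4 = 0)
A(E) = 1 (A(E) = (4/4 + 0/(-6))**2 = (4*(1/4) + 0*(-1/6))**2 = (1 + 0)**2 = 1**2 = 1)
-37464 - A(392) = -37464 - 1*1 = -37464 - 1 = -37465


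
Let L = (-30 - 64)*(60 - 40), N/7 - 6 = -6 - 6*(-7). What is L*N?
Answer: -552720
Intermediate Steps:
N = 294 (N = 42 + 7*(-6 - 6*(-7)) = 42 + 7*(-6 + 42) = 42 + 7*36 = 42 + 252 = 294)
L = -1880 (L = -94*20 = -1880)
L*N = -1880*294 = -552720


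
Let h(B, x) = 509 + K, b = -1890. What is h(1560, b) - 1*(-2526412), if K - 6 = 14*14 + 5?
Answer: 2527128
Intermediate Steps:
K = 207 (K = 6 + (14*14 + 5) = 6 + (196 + 5) = 6 + 201 = 207)
h(B, x) = 716 (h(B, x) = 509 + 207 = 716)
h(1560, b) - 1*(-2526412) = 716 - 1*(-2526412) = 716 + 2526412 = 2527128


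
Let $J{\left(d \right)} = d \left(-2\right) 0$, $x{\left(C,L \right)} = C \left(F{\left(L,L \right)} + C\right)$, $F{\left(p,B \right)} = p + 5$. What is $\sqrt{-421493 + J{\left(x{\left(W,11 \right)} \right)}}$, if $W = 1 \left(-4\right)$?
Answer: $i \sqrt{421493} \approx 649.22 i$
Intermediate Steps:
$F{\left(p,B \right)} = 5 + p$
$W = -4$
$x{\left(C,L \right)} = C \left(5 + C + L\right)$ ($x{\left(C,L \right)} = C \left(\left(5 + L\right) + C\right) = C \left(5 + C + L\right)$)
$J{\left(d \right)} = 0$ ($J{\left(d \right)} = - 2 d 0 = 0$)
$\sqrt{-421493 + J{\left(x{\left(W,11 \right)} \right)}} = \sqrt{-421493 + 0} = \sqrt{-421493} = i \sqrt{421493}$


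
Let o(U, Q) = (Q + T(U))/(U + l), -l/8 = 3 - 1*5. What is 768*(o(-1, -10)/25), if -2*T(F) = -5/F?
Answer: -128/5 ≈ -25.600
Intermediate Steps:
T(F) = 5/(2*F) (T(F) = -(-5)/(2*F) = 5/(2*F))
l = 16 (l = -8*(3 - 1*5) = -8*(3 - 5) = -8*(-2) = 16)
o(U, Q) = (Q + 5/(2*U))/(16 + U) (o(U, Q) = (Q + 5/(2*U))/(U + 16) = (Q + 5/(2*U))/(16 + U))
768*(o(-1, -10)/25) = 768*(((5/2 - 10*(-1))/((-1)*(16 - 1)))/25) = 768*(-1*(5/2 + 10)/15*(1/25)) = 768*(-1*1/15*25/2*(1/25)) = 768*(-⅚*1/25) = 768*(-1/30) = -128/5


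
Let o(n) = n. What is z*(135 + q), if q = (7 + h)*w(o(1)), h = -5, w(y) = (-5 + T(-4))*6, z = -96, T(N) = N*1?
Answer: -2592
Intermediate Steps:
T(N) = N
w(y) = -54 (w(y) = (-5 - 4)*6 = -9*6 = -54)
q = -108 (q = (7 - 5)*(-54) = 2*(-54) = -108)
z*(135 + q) = -96*(135 - 108) = -96*27 = -2592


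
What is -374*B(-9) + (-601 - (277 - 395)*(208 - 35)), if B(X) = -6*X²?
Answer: 201577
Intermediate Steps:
-374*B(-9) + (-601 - (277 - 395)*(208 - 35)) = -(-2244)*(-9)² + (-601 - (277 - 395)*(208 - 35)) = -(-2244)*81 + (-601 - (-118)*173) = -374*(-486) + (-601 - 1*(-20414)) = 181764 + (-601 + 20414) = 181764 + 19813 = 201577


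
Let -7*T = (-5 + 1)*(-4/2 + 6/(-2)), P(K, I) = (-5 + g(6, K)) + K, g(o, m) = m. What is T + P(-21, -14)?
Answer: -349/7 ≈ -49.857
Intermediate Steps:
P(K, I) = -5 + 2*K (P(K, I) = (-5 + K) + K = -5 + 2*K)
T = -20/7 (T = -(-5 + 1)*(-4/2 + 6/(-2))/7 = -(-4)*(-4*1/2 + 6*(-1/2))/7 = -(-4)*(-2 - 3)/7 = -(-4)*(-5)/7 = -1/7*20 = -20/7 ≈ -2.8571)
T + P(-21, -14) = -20/7 + (-5 + 2*(-21)) = -20/7 + (-5 - 42) = -20/7 - 47 = -349/7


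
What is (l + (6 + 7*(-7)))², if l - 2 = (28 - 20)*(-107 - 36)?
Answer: 1404225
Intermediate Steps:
l = -1142 (l = 2 + (28 - 20)*(-107 - 36) = 2 + 8*(-143) = 2 - 1144 = -1142)
(l + (6 + 7*(-7)))² = (-1142 + (6 + 7*(-7)))² = (-1142 + (6 - 49))² = (-1142 - 43)² = (-1185)² = 1404225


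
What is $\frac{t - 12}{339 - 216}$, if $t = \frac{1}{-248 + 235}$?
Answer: $- \frac{157}{1599} \approx -0.098186$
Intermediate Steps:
$t = - \frac{1}{13}$ ($t = \frac{1}{-13} = - \frac{1}{13} \approx -0.076923$)
$\frac{t - 12}{339 - 216} = \frac{- \frac{1}{13} - 12}{339 - 216} = - \frac{157}{13 \cdot 123} = \left(- \frac{157}{13}\right) \frac{1}{123} = - \frac{157}{1599}$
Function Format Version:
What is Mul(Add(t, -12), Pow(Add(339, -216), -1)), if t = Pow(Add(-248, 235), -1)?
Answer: Rational(-157, 1599) ≈ -0.098186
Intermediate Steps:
t = Rational(-1, 13) (t = Pow(-13, -1) = Rational(-1, 13) ≈ -0.076923)
Mul(Add(t, -12), Pow(Add(339, -216), -1)) = Mul(Add(Rational(-1, 13), -12), Pow(Add(339, -216), -1)) = Mul(Rational(-157, 13), Pow(123, -1)) = Mul(Rational(-157, 13), Rational(1, 123)) = Rational(-157, 1599)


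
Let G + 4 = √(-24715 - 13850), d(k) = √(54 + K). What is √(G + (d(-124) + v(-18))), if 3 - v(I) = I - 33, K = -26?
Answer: √(50 + 2*√7 + 3*I*√4285) ≈ 11.387 + 8.6233*I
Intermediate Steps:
v(I) = 36 - I (v(I) = 3 - (I - 33) = 3 - (-33 + I) = 3 + (33 - I) = 36 - I)
d(k) = 2*√7 (d(k) = √(54 - 26) = √28 = 2*√7)
G = -4 + 3*I*√4285 (G = -4 + √(-24715 - 13850) = -4 + √(-38565) = -4 + 3*I*√4285 ≈ -4.0 + 196.38*I)
√(G + (d(-124) + v(-18))) = √((-4 + 3*I*√4285) + (2*√7 + (36 - 1*(-18)))) = √((-4 + 3*I*√4285) + (2*√7 + (36 + 18))) = √((-4 + 3*I*√4285) + (2*√7 + 54)) = √((-4 + 3*I*√4285) + (54 + 2*√7)) = √(50 + 2*√7 + 3*I*√4285)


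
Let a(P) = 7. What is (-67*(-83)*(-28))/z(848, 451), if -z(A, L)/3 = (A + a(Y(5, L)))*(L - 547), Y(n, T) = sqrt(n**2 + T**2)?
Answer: -38927/61560 ≈ -0.63234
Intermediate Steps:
Y(n, T) = sqrt(T**2 + n**2)
z(A, L) = -3*(-547 + L)*(7 + A) (z(A, L) = -3*(A + 7)*(L - 547) = -3*(7 + A)*(-547 + L) = -3*(-547 + L)*(7 + A))
(-67*(-83)*(-28))/z(848, 451) = (-67*(-83)*(-28))/(11487 - 21*451 + 1641*848 - 3*848*451) = (5561*(-28))/(11487 - 9471 + 1391568 - 1147344) = -155708/246240 = -155708*1/246240 = -38927/61560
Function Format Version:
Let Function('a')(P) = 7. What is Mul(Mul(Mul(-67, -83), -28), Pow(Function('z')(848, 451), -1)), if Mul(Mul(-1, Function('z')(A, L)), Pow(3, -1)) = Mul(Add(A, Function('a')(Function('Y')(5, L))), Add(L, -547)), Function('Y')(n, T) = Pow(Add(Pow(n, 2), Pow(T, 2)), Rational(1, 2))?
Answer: Rational(-38927, 61560) ≈ -0.63234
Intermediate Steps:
Function('Y')(n, T) = Pow(Add(Pow(T, 2), Pow(n, 2)), Rational(1, 2))
Function('z')(A, L) = Mul(-3, Add(-547, L), Add(7, A)) (Function('z')(A, L) = Mul(-3, Mul(Add(A, 7), Add(L, -547))) = Mul(-3, Mul(Add(7, A), Add(-547, L))) = Mul(-3, Mul(Add(-547, L), Add(7, A))) = Mul(-3, Add(-547, L), Add(7, A)))
Mul(Mul(Mul(-67, -83), -28), Pow(Function('z')(848, 451), -1)) = Mul(Mul(Mul(-67, -83), -28), Pow(Add(11487, Mul(-21, 451), Mul(1641, 848), Mul(-3, 848, 451)), -1)) = Mul(Mul(5561, -28), Pow(Add(11487, -9471, 1391568, -1147344), -1)) = Mul(-155708, Pow(246240, -1)) = Mul(-155708, Rational(1, 246240)) = Rational(-38927, 61560)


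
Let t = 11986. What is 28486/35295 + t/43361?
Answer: 1658227316/1530426495 ≈ 1.0835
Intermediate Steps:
28486/35295 + t/43361 = 28486/35295 + 11986/43361 = 1658227316/1530426495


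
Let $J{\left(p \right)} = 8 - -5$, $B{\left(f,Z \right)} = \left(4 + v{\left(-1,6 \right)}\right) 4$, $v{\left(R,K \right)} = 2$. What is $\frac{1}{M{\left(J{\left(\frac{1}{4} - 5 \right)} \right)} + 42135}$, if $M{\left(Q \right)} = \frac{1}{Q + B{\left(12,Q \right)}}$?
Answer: $\frac{37}{1558996} \approx 2.3733 \cdot 10^{-5}$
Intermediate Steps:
$B{\left(f,Z \right)} = 24$ ($B{\left(f,Z \right)} = \left(4 + 2\right) 4 = 6 \cdot 4 = 24$)
$J{\left(p \right)} = 13$ ($J{\left(p \right)} = 8 + 5 = 13$)
$M{\left(Q \right)} = \frac{1}{24 + Q}$ ($M{\left(Q \right)} = \frac{1}{Q + 24} = \frac{1}{24 + Q}$)
$\frac{1}{M{\left(J{\left(\frac{1}{4} - 5 \right)} \right)} + 42135} = \frac{1}{\frac{1}{24 + 13} + 42135} = \frac{1}{\frac{1}{37} + 42135} = \frac{1}{\frac{1558996}{37}} = \frac{37}{1558996}$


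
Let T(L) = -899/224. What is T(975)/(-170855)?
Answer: 899/38271520 ≈ 2.3490e-5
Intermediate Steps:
T(L) = -899/224 (T(L) = -899*1/224 = -899/224)
T(975)/(-170855) = -899/224/(-170855) = -899/224*(-1/170855) = 899/38271520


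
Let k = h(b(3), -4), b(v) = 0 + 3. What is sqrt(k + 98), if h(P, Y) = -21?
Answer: sqrt(77) ≈ 8.7750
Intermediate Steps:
b(v) = 3
k = -21
sqrt(k + 98) = sqrt(-21 + 98) = sqrt(77)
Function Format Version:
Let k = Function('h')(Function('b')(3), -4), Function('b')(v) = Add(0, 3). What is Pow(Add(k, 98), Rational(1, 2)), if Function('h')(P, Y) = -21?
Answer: Pow(77, Rational(1, 2)) ≈ 8.7750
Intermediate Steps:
Function('b')(v) = 3
k = -21
Pow(Add(k, 98), Rational(1, 2)) = Pow(Add(-21, 98), Rational(1, 2)) = Pow(77, Rational(1, 2))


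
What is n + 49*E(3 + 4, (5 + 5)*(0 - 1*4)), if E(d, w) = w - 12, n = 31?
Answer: -2517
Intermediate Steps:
E(d, w) = -12 + w
n + 49*E(3 + 4, (5 + 5)*(0 - 1*4)) = 31 + 49*(-12 + (5 + 5)*(0 - 1*4)) = 31 + 49*(-12 + 10*(0 - 4)) = 31 + 49*(-12 + 10*(-4)) = 31 + 49*(-12 - 40) = 31 + 49*(-52) = 31 - 2548 = -2517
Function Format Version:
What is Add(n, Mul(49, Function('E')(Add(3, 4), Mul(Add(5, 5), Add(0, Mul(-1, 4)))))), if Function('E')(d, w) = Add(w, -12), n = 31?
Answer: -2517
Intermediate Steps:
Function('E')(d, w) = Add(-12, w)
Add(n, Mul(49, Function('E')(Add(3, 4), Mul(Add(5, 5), Add(0, Mul(-1, 4)))))) = Add(31, Mul(49, Add(-12, Mul(Add(5, 5), Add(0, Mul(-1, 4)))))) = Add(31, Mul(49, Add(-12, Mul(10, Add(0, -4))))) = Add(31, Mul(49, Add(-12, Mul(10, -4)))) = Add(31, Mul(49, Add(-12, -40))) = Add(31, Mul(49, -52)) = Add(31, -2548) = -2517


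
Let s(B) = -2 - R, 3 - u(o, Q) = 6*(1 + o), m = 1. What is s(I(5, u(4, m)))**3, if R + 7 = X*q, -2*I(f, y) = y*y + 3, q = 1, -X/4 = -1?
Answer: 1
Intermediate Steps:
u(o, Q) = -3 - 6*o (u(o, Q) = 3 - 6*(1 + o) = 3 - (6 + 6*o) = 3 + (-6 - 6*o) = -3 - 6*o)
X = 4 (X = -4*(-1) = 4)
I(f, y) = -3/2 - y**2/2 (I(f, y) = -(y*y + 3)/2 = -(y**2 + 3)/2 = -(3 + y**2)/2 = -3/2 - y**2/2)
R = -3 (R = -7 + 4*1 = -7 + 4 = -3)
s(B) = 1 (s(B) = -2 - 1*(-3) = -2 + 3 = 1)
s(I(5, u(4, m)))**3 = 1**3 = 1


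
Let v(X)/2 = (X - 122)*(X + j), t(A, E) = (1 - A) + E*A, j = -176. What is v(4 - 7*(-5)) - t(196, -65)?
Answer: 35677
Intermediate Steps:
t(A, E) = 1 - A + A*E (t(A, E) = (1 - A) + A*E = 1 - A + A*E)
v(X) = 2*(-176 + X)*(-122 + X) (v(X) = 2*((X - 122)*(X - 176)) = 2*((-122 + X)*(-176 + X)) = 2*((-176 + X)*(-122 + X)) = 2*(-176 + X)*(-122 + X))
v(4 - 7*(-5)) - t(196, -65) = (42944 - 596*(4 - 7*(-5)) + 2*(4 - 7*(-5))²) - (1 - 1*196 + 196*(-65)) = (42944 - 596*(4 + 35) + 2*(4 + 35)²) - (1 - 196 - 12740) = (42944 - 596*39 + 2*39²) - 1*(-12935) = (42944 - 23244 + 2*1521) + 12935 = (42944 - 23244 + 3042) + 12935 = 22742 + 12935 = 35677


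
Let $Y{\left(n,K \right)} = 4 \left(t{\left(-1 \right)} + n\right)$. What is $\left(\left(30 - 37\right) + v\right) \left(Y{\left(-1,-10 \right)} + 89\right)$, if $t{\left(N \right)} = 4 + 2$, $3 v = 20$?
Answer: $- \frac{109}{3} \approx -36.333$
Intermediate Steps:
$v = \frac{20}{3}$ ($v = \frac{1}{3} \cdot 20 = \frac{20}{3} \approx 6.6667$)
$t{\left(N \right)} = 6$
$Y{\left(n,K \right)} = 24 + 4 n$ ($Y{\left(n,K \right)} = 4 \left(6 + n\right) = 24 + 4 n$)
$\left(\left(30 - 37\right) + v\right) \left(Y{\left(-1,-10 \right)} + 89\right) = \left(\left(30 - 37\right) + \frac{20}{3}\right) \left(\left(24 + 4 \left(-1\right)\right) + 89\right) = \left(-7 + \frac{20}{3}\right) \left(\left(24 - 4\right) + 89\right) = - \frac{20 + 89}{3} = \left(- \frac{1}{3}\right) 109 = - \frac{109}{3}$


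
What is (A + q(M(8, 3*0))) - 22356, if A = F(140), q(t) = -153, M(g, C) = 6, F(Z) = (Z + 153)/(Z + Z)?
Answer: -6302227/280 ≈ -22508.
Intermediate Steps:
F(Z) = (153 + Z)/(2*Z) (F(Z) = (153 + Z)/((2*Z)) = (153 + Z)*(1/(2*Z)) = (153 + Z)/(2*Z))
A = 293/280 (A = (1/2)*(153 + 140)/140 = (1/2)*(1/140)*293 = 293/280 ≈ 1.0464)
(A + q(M(8, 3*0))) - 22356 = (293/280 - 153) - 22356 = -42547/280 - 22356 = -6302227/280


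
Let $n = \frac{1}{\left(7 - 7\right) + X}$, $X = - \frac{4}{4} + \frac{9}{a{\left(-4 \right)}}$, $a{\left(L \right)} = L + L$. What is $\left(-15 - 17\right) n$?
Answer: $\frac{256}{17} \approx 15.059$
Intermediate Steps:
$a{\left(L \right)} = 2 L$
$X = - \frac{17}{8}$ ($X = - \frac{4}{4} + \frac{9}{2 \left(-4\right)} = \left(-4\right) \frac{1}{4} + \frac{9}{-8} = -1 + 9 \left(- \frac{1}{8}\right) = -1 - \frac{9}{8} = - \frac{17}{8} \approx -2.125$)
$n = - \frac{8}{17}$ ($n = \frac{1}{\left(7 - 7\right) - \frac{17}{8}} = \frac{1}{0 - \frac{17}{8}} = \frac{1}{- \frac{17}{8}} = - \frac{8}{17} \approx -0.47059$)
$\left(-15 - 17\right) n = \left(-15 - 17\right) \left(- \frac{8}{17}\right) = \left(-32\right) \left(- \frac{8}{17}\right) = \frac{256}{17}$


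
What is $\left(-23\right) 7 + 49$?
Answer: $-112$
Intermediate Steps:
$\left(-23\right) 7 + 49 = -161 + 49 = -112$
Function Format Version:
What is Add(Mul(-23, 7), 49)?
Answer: -112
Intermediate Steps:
Add(Mul(-23, 7), 49) = Add(-161, 49) = -112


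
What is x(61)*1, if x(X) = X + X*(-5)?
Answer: -244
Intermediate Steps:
x(X) = -4*X (x(X) = X - 5*X = -4*X)
x(61)*1 = -4*61*1 = -244*1 = -244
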